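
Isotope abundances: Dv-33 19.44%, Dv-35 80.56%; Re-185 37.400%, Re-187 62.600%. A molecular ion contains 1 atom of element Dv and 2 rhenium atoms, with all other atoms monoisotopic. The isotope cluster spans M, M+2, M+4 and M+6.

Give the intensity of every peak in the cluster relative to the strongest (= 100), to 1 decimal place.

6.0 : 44.9 : 100.0 : 69.6

Element Dv pattern (n=1): 0.1944 : 0.8056
Rhenium pattern (n=2): 0.139876 : 0.468248 : 0.391876
Convolve the two distributions (both contribute in 2-u steps):
  M: 0.1944×0.139876 = 0.027192
  M+2: 0.1944×0.468248 + 0.8056×0.139876 = 0.203712
  M+4: 0.1944×0.391876 + 0.8056×0.468248 = 0.453401
  M+6: 0.8056×0.391876 = 0.315695
Scale to base peak (0.453401) = 100: 6.0 : 44.9 : 100.0 : 69.6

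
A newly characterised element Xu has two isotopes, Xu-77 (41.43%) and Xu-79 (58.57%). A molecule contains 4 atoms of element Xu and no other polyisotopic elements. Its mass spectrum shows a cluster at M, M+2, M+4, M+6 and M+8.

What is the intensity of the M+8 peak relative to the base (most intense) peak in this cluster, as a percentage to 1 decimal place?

Term probabilities: M 0.0295, M+2 0.1666, M+4 0.3533, M+6 0.3330, M+8 0.1177. Base peak = M+4.
P(M+4) = C(4,2) × 0.4143^2 × 0.5857^2 = 6 × 0.17164449 × 0.34304449 = 0.353290 (base)
P(M+8) = C(4,4) × 0.4143^0 × 0.5857^4 = 1 × 1.0000 × 0.11767952 = 0.117680
Relative intensity = 0.117680 / 0.353290 × 100 = 33.3

33.3%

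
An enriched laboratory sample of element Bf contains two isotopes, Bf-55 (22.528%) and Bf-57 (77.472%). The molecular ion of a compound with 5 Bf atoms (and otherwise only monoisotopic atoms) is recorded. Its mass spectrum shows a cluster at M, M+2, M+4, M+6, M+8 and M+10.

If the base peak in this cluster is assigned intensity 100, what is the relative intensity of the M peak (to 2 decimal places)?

0.14

Binomial terms of (0.22528 + 0.77472)^5: M 0.0006, M+2 0.0100, M+4 0.0686, M+6 0.2360, M+8 0.4058, M+10 0.2791 → M+8 is the base peak.
P(M+8) = C(5,4) × 0.22528^1 × 0.77472^4 = 5 × 0.22528 × 0.36022933 = 0.405762 (base)
P(M) = C(5,0) × 0.22528^5 × 0.77472^0 = 1 × 0.00058025 × 1.0000 = 0.000580
Relative intensity = 0.000580 / 0.405762 × 100 = 0.14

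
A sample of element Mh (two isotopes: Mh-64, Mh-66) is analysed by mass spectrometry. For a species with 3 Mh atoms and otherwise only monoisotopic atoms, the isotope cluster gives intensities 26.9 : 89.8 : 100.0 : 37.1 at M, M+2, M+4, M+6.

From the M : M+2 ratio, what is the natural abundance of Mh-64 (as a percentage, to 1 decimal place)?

If p is the fraction of Mh that is Mh-64, then I(M+2)/I(M) = [C(3,1)·p^2·(1−p)] / p^3 = 3·(1−p)/p = 89.8/26.9 = 3.3383
(1−p)/p = 3.3383/3 = 1.1128  ⇒  p = 1/(1 + 1.1128) = 0.4733
Mh-64: 47.3%, Mh-66: 52.7%.

47.3%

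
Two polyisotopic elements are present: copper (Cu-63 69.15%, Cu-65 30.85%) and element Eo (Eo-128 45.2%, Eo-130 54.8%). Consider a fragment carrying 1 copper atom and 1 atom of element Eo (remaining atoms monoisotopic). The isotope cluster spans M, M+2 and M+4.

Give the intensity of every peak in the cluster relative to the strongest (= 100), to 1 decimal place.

Copper pattern (n=1): 0.6915 : 0.3085
Element Eo pattern (n=1): 0.4520 : 0.5480
Convolve the two distributions (both contribute in 2-u steps):
  M: 0.6915×0.4520 = 0.312558
  M+2: 0.6915×0.5480 + 0.3085×0.4520 = 0.518384
  M+4: 0.3085×0.5480 = 0.169058
Scale to base peak (0.518384) = 100: 60.3 : 100.0 : 32.6

60.3 : 100.0 : 32.6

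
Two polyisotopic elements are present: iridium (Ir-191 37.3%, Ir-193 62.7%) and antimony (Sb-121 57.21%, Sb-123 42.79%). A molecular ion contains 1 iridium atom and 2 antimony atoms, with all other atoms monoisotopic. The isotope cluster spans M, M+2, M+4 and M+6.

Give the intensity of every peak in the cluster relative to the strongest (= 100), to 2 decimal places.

Iridium pattern (n=1): 0.3730 : 0.6270
Antimony pattern (n=2): 0.32729841 : 0.48960318 : 0.18309841
Convolve the two distributions (both contribute in 2-u steps):
  M: 0.3730×0.32729841 = 0.122082
  M+2: 0.3730×0.48960318 + 0.6270×0.32729841 = 0.387838
  M+4: 0.3730×0.18309841 + 0.6270×0.48960318 = 0.375277
  M+6: 0.6270×0.18309841 = 0.114803
Scale to base peak (0.387838) = 100: 31.48 : 100.00 : 96.76 : 29.60

31.48 : 100.00 : 96.76 : 29.60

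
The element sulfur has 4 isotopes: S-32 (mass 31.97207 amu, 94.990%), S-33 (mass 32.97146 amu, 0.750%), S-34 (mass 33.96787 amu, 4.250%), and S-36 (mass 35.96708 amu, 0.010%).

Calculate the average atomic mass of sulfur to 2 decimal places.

The abundance-weighted mean is 0.94990 × 31.97207 + 0.00750 × 32.97146 + 0.04250 × 33.96787 + 0.00010 × 35.96708
= 30.370269 + 0.247286 + 1.443634 + 0.003597 = 32.064786 amu

32.06 amu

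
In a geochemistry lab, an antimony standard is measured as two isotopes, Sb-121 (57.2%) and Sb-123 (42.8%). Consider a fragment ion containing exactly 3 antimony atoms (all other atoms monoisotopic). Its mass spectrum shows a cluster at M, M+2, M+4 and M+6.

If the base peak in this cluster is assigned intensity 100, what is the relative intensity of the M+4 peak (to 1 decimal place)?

74.8

Term probabilities: M 0.1871, M+2 0.4201, M+4 0.3143, M+6 0.0784. Base peak = M+2.
P(M+2) = C(3,1) × 0.572^2 × 0.428^1 = 3 × 0.327184 × 0.4280 = 0.420104 (base)
P(M+4) = C(3,2) × 0.572^1 × 0.428^2 = 3 × 0.5720 × 0.183184 = 0.314344
Relative intensity = 0.314344 / 0.420104 × 100 = 74.8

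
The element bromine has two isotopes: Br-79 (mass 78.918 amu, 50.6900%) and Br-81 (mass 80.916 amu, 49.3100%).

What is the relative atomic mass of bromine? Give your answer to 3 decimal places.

Weight each isotope mass by its fractional abundance: 0.506900 × 78.918 + 0.493100 × 80.916
= 40.0035 + 39.8997 = 79.9032 amu

79.903 amu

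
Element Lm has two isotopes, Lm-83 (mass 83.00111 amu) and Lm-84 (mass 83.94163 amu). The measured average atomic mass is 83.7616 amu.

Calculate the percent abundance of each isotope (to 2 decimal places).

Lm-83: 19.14%, Lm-84: 80.86%

Writing the weighted mean with unknown fraction x of Lm-83:
83.00111·x + 83.94163·(1 − x) = 83.7616
(83.00111 − 83.94163)·x = 83.7616 − 83.94163
x = -0.18003 / -0.94052 = 0.19142 → 19.14% Lm-83, 80.86% Lm-84.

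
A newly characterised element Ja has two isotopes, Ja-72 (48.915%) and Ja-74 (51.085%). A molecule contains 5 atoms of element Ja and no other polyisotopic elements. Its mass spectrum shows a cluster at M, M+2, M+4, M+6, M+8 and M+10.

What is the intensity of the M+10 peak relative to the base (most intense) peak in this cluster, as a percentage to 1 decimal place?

Term probabilities: M 0.0280, M+2 0.1462, M+4 0.3054, M+6 0.3190, M+8 0.1666, M+10 0.0348. Base peak = M+6.
P(M+6) = C(5,3) × 0.48915^2 × 0.51085^3 = 10 × 0.23926772 × 0.13331536 = 0.318981 (base)
P(M+10) = C(5,5) × 0.48915^0 × 0.51085^5 = 1 × 1.0000 × 0.03479101 = 0.034791
Relative intensity = 0.034791 / 0.318981 × 100 = 10.9

10.9%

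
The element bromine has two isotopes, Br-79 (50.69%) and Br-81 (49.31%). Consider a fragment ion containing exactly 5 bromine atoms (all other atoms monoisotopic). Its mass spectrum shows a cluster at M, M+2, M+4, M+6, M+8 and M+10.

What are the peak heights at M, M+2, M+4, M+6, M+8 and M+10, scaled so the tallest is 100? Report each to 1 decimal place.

Expanding (0.5069 + 0.4931)^5:
P(M) = 0.5069^5 = 0.033467
P(M+2) = 5 × 0.5069^4 × 0.4931^1 = 0.162777
P(M+4) = 10 × 0.5069^3 × 0.4931^2 = 0.316692
P(M+6) = 10 × 0.5069^2 × 0.4931^3 = 0.308070
P(M+8) = 5 × 0.5069^1 × 0.4931^4 = 0.149842
P(M+10) = 0.4931^5 = 0.029152
The M+4 peak is largest (0.316692); scaling to 100 gives 10.6 : 51.4 : 100.0 : 97.3 : 47.3 : 9.2.

10.6 : 51.4 : 100.0 : 97.3 : 47.3 : 9.2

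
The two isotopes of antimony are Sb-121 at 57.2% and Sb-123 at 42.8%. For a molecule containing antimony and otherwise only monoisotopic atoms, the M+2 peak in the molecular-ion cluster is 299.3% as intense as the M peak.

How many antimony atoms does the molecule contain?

With n Sb atoms, P(M+2)/P(M) = C(n,1)·p^(n−1)q / p^n = n·q/p = n · 0.428/0.572.
n = 2.993 × 0.572/0.428 = 4.00 ≈ 4

4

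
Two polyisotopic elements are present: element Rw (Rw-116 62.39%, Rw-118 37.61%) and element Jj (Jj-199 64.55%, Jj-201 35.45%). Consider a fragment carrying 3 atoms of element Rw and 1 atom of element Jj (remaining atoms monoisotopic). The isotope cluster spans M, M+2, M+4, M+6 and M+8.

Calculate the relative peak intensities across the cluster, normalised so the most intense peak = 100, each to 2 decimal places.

Element Rw pattern (n=3): 0.24285383 : 0.43919214 : 0.26475423 : 0.0531998
Element Jj pattern (n=1): 0.6455 : 0.3545
Convolve the two distributions (both contribute in 2-u steps):
  M: 0.24285383×0.6455 = 0.156762
  M+2: 0.24285383×0.3545 + 0.43919214×0.6455 = 0.369590
  M+4: 0.43919214×0.3545 + 0.26475423×0.6455 = 0.326592
  M+6: 0.26475423×0.3545 + 0.0531998×0.6455 = 0.128196
  M+8: 0.0531998×0.3545 = 0.018859
Scale to base peak (0.369590) = 100: 42.42 : 100.00 : 88.37 : 34.69 : 5.10

42.42 : 100.00 : 88.37 : 34.69 : 5.10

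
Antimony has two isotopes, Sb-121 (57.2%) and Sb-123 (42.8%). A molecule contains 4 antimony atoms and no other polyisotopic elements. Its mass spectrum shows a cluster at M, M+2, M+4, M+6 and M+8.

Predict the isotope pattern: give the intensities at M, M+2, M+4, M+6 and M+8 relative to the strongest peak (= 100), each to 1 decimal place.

Each Sb atom is independently Sb-121 (p = 0.572) or Sb-123 (q = 0.428); the cluster is the binomial expansion (p + q)^4.
P(M) = 0.572^4 = 0.107049
P(M+2) = 4 × 0.572^3 × 0.428^1 = 0.320400
P(M+4) = 6 × 0.572^2 × 0.428^2 = 0.359609
P(M+6) = 4 × 0.572^1 × 0.428^3 = 0.179385
P(M+8) = 0.428^4 = 0.033556
The M+4 peak is largest (0.359609); scaling to 100 gives 29.8 : 89.1 : 100.0 : 49.9 : 9.3.

29.8 : 89.1 : 100.0 : 49.9 : 9.3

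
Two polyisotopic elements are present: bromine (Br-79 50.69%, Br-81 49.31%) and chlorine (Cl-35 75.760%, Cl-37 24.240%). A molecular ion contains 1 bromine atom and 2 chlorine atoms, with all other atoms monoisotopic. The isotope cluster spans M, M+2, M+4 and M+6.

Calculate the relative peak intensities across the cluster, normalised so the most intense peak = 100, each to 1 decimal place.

62.0 : 100.0 : 44.9 : 6.2

Bromine pattern (n=1): 0.5069 : 0.4931
Chlorine pattern (n=2): 0.57395776 : 0.36728448 : 0.05875776
Convolve the two distributions (both contribute in 2-u steps):
  M: 0.5069×0.57395776 = 0.290939
  M+2: 0.5069×0.36728448 + 0.4931×0.57395776 = 0.469195
  M+4: 0.5069×0.05875776 + 0.4931×0.36728448 = 0.210892
  M+6: 0.4931×0.05875776 = 0.028973
Scale to base peak (0.469195) = 100: 62.0 : 100.0 : 44.9 : 6.2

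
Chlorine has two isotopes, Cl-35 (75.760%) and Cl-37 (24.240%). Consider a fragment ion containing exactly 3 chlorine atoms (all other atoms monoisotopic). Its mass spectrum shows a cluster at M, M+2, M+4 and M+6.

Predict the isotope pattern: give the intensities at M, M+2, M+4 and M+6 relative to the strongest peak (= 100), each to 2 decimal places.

The 3 Cl atoms are independent, so intensities follow the terms of (0.75760 + 0.24240)^3.
P(M) = 0.75760^3 = 0.434830
P(M+2) = 3 × 0.75760^2 × 0.24240^1 = 0.417382
P(M+4) = 3 × 0.75760^1 × 0.24240^2 = 0.133545
P(M+6) = 0.24240^3 = 0.014243
The M peak is largest (0.434830); scaling to 100 gives 100.00 : 95.99 : 30.71 : 3.28.

100.00 : 95.99 : 30.71 : 3.28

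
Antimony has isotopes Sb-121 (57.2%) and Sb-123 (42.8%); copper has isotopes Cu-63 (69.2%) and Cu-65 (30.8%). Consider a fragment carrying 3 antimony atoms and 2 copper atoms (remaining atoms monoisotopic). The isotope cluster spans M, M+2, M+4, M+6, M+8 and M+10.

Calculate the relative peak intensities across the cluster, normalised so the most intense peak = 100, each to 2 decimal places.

25.80 : 80.88 : 100.00 : 60.86 : 18.21 : 2.14

Antimony pattern (n=3): 0.18714925 : 0.42010426 : 0.31434374 : 0.07840275
Copper pattern (n=2): 0.478864 : 0.426272 : 0.094864
Convolve the two distributions (both contribute in 2-u steps):
  M: 0.18714925×0.478864 = 0.089619
  M+2: 0.18714925×0.426272 + 0.42010426×0.478864 = 0.280949
  M+4: 0.18714925×0.094864 + 0.42010426×0.426272 + 0.31434374×0.478864 = 0.347360
  M+6: 0.42010426×0.094864 + 0.31434374×0.426272 + 0.07840275×0.478864 = 0.211393
  M+8: 0.31434374×0.094864 + 0.07840275×0.426272 = 0.063241
  M+10: 0.07840275×0.094864 = 0.007438
Scale to base peak (0.347360) = 100: 25.80 : 80.88 : 100.00 : 60.86 : 18.21 : 2.14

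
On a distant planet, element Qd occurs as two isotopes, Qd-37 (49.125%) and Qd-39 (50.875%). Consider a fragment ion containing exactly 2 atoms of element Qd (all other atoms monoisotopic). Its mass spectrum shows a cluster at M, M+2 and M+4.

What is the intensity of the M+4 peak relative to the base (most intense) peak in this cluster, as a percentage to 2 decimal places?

Term probabilities: M 0.2413, M+2 0.4998, M+4 0.2588. Base peak = M+2.
P(M+2) = C(2,1) × 0.49125^1 × 0.50875^1 = 2 × 0.49125 × 0.50875 = 0.499847 (base)
P(M+4) = C(2,2) × 0.49125^0 × 0.50875^2 = 1 × 1.0000 × 0.25882656 = 0.258827
Relative intensity = 0.258827 / 0.499847 × 100 = 51.78

51.78%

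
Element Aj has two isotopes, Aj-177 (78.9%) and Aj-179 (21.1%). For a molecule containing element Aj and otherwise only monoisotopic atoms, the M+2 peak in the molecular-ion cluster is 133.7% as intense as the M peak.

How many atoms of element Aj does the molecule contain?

5

For n independent Aj atoms, I(M+2)/I(M) = n · (abundance Aj-179) / (abundance Aj-177) = n · 0.211/0.789.
n = 1.337 × 0.789/0.211 = 5.00 ≈ 5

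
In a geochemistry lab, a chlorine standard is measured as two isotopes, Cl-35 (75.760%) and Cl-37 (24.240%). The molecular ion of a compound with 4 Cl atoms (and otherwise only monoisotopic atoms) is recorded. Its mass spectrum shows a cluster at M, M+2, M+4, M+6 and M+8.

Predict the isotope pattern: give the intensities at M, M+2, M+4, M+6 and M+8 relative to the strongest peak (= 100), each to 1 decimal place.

Each Cl atom is independently Cl-35 (p = 0.75760) or Cl-37 (q = 0.24240); the cluster is the binomial expansion (p + q)^4.
P(M) = 0.75760^4 = 0.329428
P(M+2) = 4 × 0.75760^3 × 0.24240^1 = 0.421612
P(M+4) = 6 × 0.75760^2 × 0.24240^2 = 0.202347
P(M+6) = 4 × 0.75760^1 × 0.24240^3 = 0.043162
P(M+8) = 0.24240^4 = 0.003452
The M+2 peak is largest (0.421612); scaling to 100 gives 78.1 : 100.0 : 48.0 : 10.2 : 0.8.

78.1 : 100.0 : 48.0 : 10.2 : 0.8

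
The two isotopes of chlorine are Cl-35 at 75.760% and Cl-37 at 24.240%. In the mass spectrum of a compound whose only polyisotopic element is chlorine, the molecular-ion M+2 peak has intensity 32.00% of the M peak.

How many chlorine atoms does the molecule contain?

The M+2/M ratio from n Cl atoms is n · q/p = n · 0.24240/0.75760.
n = 0.3200 × 0.75760/0.24240 = 1.00 ≈ 1

1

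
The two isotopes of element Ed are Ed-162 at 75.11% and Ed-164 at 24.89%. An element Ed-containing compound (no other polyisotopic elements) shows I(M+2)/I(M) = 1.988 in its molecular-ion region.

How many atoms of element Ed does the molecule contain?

For n independent Ed atoms, I(M+2)/I(M) = n · (abundance Ed-164) / (abundance Ed-162) = n · 0.2489/0.7511.
n = 1.988 × 0.7511/0.2489 = 6.00 ≈ 6

6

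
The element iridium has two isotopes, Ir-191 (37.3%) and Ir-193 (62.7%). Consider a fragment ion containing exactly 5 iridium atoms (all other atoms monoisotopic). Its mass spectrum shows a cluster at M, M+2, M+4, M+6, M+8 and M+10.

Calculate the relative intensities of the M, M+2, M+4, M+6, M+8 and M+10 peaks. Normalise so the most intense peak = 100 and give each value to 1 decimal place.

2.1 : 17.7 : 59.5 : 100.0 : 84.0 : 28.3

Each Ir atom is independently Ir-191 (p = 0.373) or Ir-193 (q = 0.627); the cluster is the binomial expansion (p + q)^5.
P(M) = 0.373^5 = 0.007220
P(M+2) = 5 × 0.373^4 × 0.627^1 = 0.060684
P(M+4) = 10 × 0.373^3 × 0.627^2 = 0.204015
P(M+6) = 10 × 0.373^2 × 0.627^3 = 0.342942
P(M+8) = 5 × 0.373^1 × 0.627^4 = 0.288237
P(M+10) = 0.627^5 = 0.096903
The M+6 peak is largest (0.342942); scaling to 100 gives 2.1 : 17.7 : 59.5 : 100.0 : 84.0 : 28.3.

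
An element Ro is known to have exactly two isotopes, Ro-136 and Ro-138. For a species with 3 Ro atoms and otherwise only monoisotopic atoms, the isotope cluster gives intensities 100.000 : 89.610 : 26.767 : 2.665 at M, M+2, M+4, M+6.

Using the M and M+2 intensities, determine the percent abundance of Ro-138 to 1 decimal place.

23.0%

Let p = fractional abundance of Ro-136. I(M+2)/I(M) = [C(3,1)·p^2·(1−p)] / p^3 = 3·(1−p)/p = 89.610/100.000 = 0.8961
(1−p)/p = 0.8961/3 = 0.2987  ⇒  p = 1/(1 + 0.2987) = 0.7700
Ro-136: 77.0%, Ro-138: 23.0%.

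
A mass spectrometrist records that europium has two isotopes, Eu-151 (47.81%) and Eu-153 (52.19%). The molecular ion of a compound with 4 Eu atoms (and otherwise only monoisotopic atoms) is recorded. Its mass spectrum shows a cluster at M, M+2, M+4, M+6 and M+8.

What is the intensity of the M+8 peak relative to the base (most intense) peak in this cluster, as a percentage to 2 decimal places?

19.86%

Term probabilities: M 0.0522, M+2 0.2281, M+4 0.3736, M+6 0.2719, M+8 0.0742. Base peak = M+4.
P(M+4) = C(4,2) × 0.4781^2 × 0.5219^2 = 6 × 0.22857961 × 0.27237961 = 0.373563 (base)
P(M+8) = C(4,4) × 0.4781^0 × 0.5219^4 = 1 × 1.0000 × 0.07419065 = 0.074191
Relative intensity = 0.074191 / 0.373563 × 100 = 19.86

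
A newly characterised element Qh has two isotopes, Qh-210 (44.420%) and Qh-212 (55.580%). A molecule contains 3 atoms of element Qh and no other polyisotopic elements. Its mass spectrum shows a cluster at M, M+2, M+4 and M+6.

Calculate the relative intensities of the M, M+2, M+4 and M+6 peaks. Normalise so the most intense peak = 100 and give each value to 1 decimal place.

21.3 : 79.9 : 100.0 : 41.7

Each Qh atom is independently Qh-210 (p = 0.44420) or Qh-212 (q = 0.55580); the cluster is the binomial expansion (p + q)^3.
P(M) = 0.44420^3 = 0.087647
P(M+2) = 3 × 0.44420^2 × 0.55580^1 = 0.329001
P(M+4) = 3 × 0.44420^1 × 0.55580^2 = 0.411658
P(M+6) = 0.55580^3 = 0.171694
The M+4 peak is largest (0.411658); scaling to 100 gives 21.3 : 79.9 : 100.0 : 41.7.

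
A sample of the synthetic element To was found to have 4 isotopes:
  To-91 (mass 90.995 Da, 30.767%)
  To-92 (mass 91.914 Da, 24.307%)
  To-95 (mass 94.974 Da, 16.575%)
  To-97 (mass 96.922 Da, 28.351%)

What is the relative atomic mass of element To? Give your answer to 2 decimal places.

93.56 Da

The abundance-weighted mean is 0.30767 × 90.995 + 0.24307 × 91.914 + 0.16575 × 94.974 + 0.28351 × 96.922
= 27.9964 + 22.3415 + 15.7419 + 27.4784 = 93.5582 Da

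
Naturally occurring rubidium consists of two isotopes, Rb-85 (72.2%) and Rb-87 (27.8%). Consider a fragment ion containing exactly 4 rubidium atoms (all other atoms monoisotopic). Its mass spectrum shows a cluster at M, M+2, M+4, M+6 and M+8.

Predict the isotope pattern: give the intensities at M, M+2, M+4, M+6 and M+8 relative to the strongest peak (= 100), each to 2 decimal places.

Expanding (0.722 + 0.278)^4:
P(M) = 0.722^4 = 0.271737
P(M+2) = 4 × 0.722^3 × 0.278^1 = 0.418520
P(M+4) = 6 × 0.722^2 × 0.278^2 = 0.241721
P(M+6) = 4 × 0.722^1 × 0.278^3 = 0.062049
P(M+8) = 0.278^4 = 0.005973
The M+2 peak is largest (0.418520); scaling to 100 gives 64.93 : 100.00 : 57.76 : 14.83 : 1.43.

64.93 : 100.00 : 57.76 : 14.83 : 1.43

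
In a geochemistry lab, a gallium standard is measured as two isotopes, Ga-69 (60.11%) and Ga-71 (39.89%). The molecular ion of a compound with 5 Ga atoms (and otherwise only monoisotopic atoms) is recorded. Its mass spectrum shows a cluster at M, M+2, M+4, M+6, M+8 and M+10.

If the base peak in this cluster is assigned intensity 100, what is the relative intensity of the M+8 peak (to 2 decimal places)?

22.02

(0.6011 + 0.3989)^5 gives M 0.0785, M+2 0.2604, M+4 0.3456, M+6 0.2293, M+8 0.0761, M+10 0.0101; the largest is M+4.
P(M+4) = C(5,2) × 0.6011^3 × 0.3989^2 = 10 × 0.21719018 × 0.15912121 = 0.345596 (base)
P(M+8) = C(5,4) × 0.6011^1 × 0.3989^4 = 5 × 0.6011 × 0.02531956 = 0.076098
Relative intensity = 0.076098 / 0.345596 × 100 = 22.02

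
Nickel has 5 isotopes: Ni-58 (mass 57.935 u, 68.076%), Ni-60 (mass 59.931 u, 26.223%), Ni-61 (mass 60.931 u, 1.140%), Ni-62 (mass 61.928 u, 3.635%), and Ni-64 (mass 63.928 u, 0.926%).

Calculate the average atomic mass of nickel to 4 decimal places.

The abundance-weighted mean is 0.68076 × 57.935 + 0.26223 × 59.931 + 0.01140 × 60.931 + 0.03635 × 61.928 + 0.00926 × 63.928
= 39.43983 + 15.71571 + 0.69461 + 2.25108 + 0.59197 = 58.69320 u

58.6932 u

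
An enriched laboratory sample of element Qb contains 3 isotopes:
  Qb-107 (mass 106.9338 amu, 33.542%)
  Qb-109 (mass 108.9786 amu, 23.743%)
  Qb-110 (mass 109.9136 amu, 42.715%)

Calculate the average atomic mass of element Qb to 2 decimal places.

Weight each isotope mass by its fractional abundance: 0.33542 × 106.9338 + 0.23743 × 108.9786 + 0.42715 × 109.9136
= 35.86774 + 25.87479 + 46.94959 = 108.69212 amu

108.69 amu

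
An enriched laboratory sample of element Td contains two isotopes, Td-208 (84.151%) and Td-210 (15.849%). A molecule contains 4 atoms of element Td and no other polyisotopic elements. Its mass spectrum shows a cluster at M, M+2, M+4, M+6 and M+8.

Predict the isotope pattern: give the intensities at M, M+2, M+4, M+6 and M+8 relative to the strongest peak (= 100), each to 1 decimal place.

100.0 : 75.3 : 21.3 : 2.7 : 0.1

Expanding (0.84151 + 0.15849)^4:
P(M) = 0.84151^4 = 0.501461
P(M+2) = 4 × 0.84151^3 × 0.15849^1 = 0.377781
P(M+4) = 6 × 0.84151^2 × 0.15849^2 = 0.106727
P(M+6) = 4 × 0.84151^1 × 0.15849^3 = 0.013401
P(M+8) = 0.15849^4 = 0.000631
The M peak is largest (0.501461); scaling to 100 gives 100.0 : 75.3 : 21.3 : 2.7 : 0.1.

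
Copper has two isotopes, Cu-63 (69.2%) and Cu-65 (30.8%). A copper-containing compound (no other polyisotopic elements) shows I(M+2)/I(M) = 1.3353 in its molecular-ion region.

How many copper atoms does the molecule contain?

The M+2/M ratio from n Cu atoms is n · q/p = n · 0.308/0.692.
n = 1.3353 × 0.692/0.308 = 3.00 ≈ 3

3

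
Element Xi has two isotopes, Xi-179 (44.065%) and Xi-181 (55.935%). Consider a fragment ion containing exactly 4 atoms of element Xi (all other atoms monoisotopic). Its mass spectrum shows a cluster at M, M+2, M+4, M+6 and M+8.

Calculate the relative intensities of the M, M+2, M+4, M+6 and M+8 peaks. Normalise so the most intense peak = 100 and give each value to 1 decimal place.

10.3 : 52.5 : 100.0 : 84.6 : 26.9

Each Xi atom is independently Xi-179 (p = 0.44065) or Xi-181 (q = 0.55935); the cluster is the binomial expansion (p + q)^4.
P(M) = 0.44065^4 = 0.037703
P(M+2) = 4 × 0.44065^3 × 0.55935^1 = 0.191437
P(M+4) = 6 × 0.44065^2 × 0.55935^2 = 0.364507
P(M+6) = 4 × 0.44065^1 × 0.55935^3 = 0.308464
P(M+8) = 0.55935^4 = 0.097889
The M+4 peak is largest (0.364507); scaling to 100 gives 10.3 : 52.5 : 100.0 : 84.6 : 26.9.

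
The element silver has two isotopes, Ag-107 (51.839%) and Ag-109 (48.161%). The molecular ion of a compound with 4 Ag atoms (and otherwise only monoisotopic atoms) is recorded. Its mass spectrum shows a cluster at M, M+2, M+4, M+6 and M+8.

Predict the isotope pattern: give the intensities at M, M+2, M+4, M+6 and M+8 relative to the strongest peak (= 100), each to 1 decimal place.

19.3 : 71.8 : 100.0 : 61.9 : 14.4

Each Ag atom is independently Ag-107 (p = 0.51839) or Ag-109 (q = 0.48161); the cluster is the binomial expansion (p + q)^4.
P(M) = 0.51839^4 = 0.072215
P(M+2) = 4 × 0.51839^3 × 0.48161^1 = 0.268365
P(M+4) = 6 × 0.51839^2 × 0.48161^2 = 0.373986
P(M+6) = 4 × 0.51839^1 × 0.48161^3 = 0.231634
P(M+8) = 0.48161^4 = 0.053800
The M+4 peak is largest (0.373986); scaling to 100 gives 19.3 : 71.8 : 100.0 : 61.9 : 14.4.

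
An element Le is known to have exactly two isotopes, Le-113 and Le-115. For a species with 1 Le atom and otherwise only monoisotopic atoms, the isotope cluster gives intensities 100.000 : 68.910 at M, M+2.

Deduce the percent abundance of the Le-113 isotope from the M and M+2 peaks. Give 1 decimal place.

Let p = fractional abundance of Le-113. I(M+2)/I(M) = [C(1,1)·p^0·(1−p)] / p^1 = 1·(1−p)/p = 68.910/100.000 = 0.6891
(1−p)/p = 0.6891/1 = 0.6891  ⇒  p = 1/(1 + 0.6891) = 0.5920
Le-113: 59.2%, Le-115: 40.8%.

59.2%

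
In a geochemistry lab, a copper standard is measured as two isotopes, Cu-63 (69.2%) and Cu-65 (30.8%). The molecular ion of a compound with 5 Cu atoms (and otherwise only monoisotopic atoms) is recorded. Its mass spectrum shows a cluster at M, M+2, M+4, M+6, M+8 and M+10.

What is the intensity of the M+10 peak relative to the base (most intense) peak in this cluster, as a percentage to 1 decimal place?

(0.692 + 0.308)^5 gives M 0.1587, M+2 0.3531, M+4 0.3144, M+6 0.1399, M+8 0.0311, M+10 0.0028; the largest is M+2.
P(M+2) = C(5,1) × 0.692^4 × 0.308^1 = 5 × 0.22931073 × 0.3080 = 0.353139 (base)
P(M+10) = C(5,5) × 0.692^0 × 0.308^5 = 1 × 1.0000 × 0.00277175 = 0.002772
Relative intensity = 0.002772 / 0.353139 × 100 = 0.8

0.8%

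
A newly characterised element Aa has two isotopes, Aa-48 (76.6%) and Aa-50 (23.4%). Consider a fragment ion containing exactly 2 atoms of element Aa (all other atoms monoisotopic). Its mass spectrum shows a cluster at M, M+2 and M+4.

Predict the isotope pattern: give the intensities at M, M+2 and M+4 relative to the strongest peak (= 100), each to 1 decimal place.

100.0 : 61.1 : 9.3

The 2 Aa atoms are independent, so intensities follow the terms of (0.766 + 0.234)^2.
P(M) = 0.766^2 = 0.586756
P(M+2) = 2 × 0.766^1 × 0.234^1 = 0.358488
P(M+4) = 0.234^2 = 0.054756
The M peak is largest (0.586756); scaling to 100 gives 100.0 : 61.1 : 9.3.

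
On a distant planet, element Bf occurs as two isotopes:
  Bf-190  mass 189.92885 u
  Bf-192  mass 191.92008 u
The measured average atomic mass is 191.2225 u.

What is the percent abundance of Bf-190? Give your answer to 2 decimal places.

35.03%

Let x be the fractional abundance of Bf-190; then Bf-192 has abundance 1 − x.
189.92885·x + 191.92008·(1 − x) = 191.2225
(189.92885 − 191.92008)·x = 191.2225 − 191.92008
x = -0.69758 / -1.99123 = 0.35033 → 35.03% Bf-190, 64.97% Bf-192.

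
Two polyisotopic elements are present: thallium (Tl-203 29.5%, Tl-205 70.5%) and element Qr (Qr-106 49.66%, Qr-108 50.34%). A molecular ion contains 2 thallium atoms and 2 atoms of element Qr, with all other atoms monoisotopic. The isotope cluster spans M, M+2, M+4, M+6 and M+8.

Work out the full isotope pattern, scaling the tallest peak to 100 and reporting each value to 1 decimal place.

Thallium pattern (n=2): 0.087025 : 0.41595 : 0.497025
Element Qr pattern (n=2): 0.24661156 : 0.49997688 : 0.25341156
Convolve the two distributions (both contribute in 2-u steps):
  M: 0.087025×0.24661156 = 0.021461
  M+2: 0.087025×0.49997688 + 0.41595×0.24661156 = 0.146089
  M+4: 0.087025×0.25341156 + 0.41595×0.49997688 + 0.497025×0.24661156 = 0.352591
  M+6: 0.41595×0.25341156 + 0.497025×0.49997688 = 0.353908
  M+8: 0.497025×0.25341156 = 0.125952
Scale to base peak (0.353908) = 100: 6.1 : 41.3 : 99.6 : 100.0 : 35.6

6.1 : 41.3 : 99.6 : 100.0 : 35.6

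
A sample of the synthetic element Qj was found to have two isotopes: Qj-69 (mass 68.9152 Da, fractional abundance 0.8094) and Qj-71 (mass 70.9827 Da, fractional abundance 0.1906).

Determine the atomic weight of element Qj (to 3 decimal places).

Average mass = Σ (abundance × isotope mass) = 0.8094 × 68.9152 + 0.1906 × 70.9827
= 55.77996 + 13.52930 = 69.30926 Da

69.309 Da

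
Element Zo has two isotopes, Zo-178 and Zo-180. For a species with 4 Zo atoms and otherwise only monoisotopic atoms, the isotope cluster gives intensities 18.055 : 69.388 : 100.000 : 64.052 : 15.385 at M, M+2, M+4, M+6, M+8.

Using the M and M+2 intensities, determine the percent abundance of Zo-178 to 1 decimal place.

Let p = fractional abundance of Zo-178. I(M+2)/I(M) = [C(4,1)·p^3·(1−p)] / p^4 = 4·(1−p)/p = 69.388/18.055 = 3.8431
(1−p)/p = 3.8431/4 = 0.9608  ⇒  p = 1/(1 + 0.9608) = 0.5100
Zo-178: 51.0%, Zo-180: 49.0%.

51.0%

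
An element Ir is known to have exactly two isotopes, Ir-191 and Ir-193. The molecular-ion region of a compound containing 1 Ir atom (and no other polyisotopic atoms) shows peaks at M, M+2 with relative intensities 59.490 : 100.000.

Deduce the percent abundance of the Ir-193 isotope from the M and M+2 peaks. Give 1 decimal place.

Write p for the Ir-191 fraction. I(M+2)/I(M) = [C(1,1)·p^0·(1−p)] / p^1 = 1·(1−p)/p = 100.000/59.490 = 1.6810
(1−p)/p = 1.6810/1 = 1.6810  ⇒  p = 1/(1 + 1.6810) = 0.3730
Ir-191: 37.3%, Ir-193: 62.7%.

62.7%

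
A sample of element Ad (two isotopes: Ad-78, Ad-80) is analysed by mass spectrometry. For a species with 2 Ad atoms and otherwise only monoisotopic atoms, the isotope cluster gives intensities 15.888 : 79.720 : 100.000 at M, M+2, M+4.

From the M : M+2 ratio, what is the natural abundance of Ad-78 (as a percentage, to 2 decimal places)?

28.50%

Let p = fractional abundance of Ad-78. I(M+2)/I(M) = [C(2,1)·p^1·(1−p)] / p^2 = 2·(1−p)/p = 79.720/15.888 = 5.0176
(1−p)/p = 5.0176/2 = 2.5088  ⇒  p = 1/(1 + 2.5088) = 0.2850
Ad-78: 28.50%, Ad-80: 71.50%.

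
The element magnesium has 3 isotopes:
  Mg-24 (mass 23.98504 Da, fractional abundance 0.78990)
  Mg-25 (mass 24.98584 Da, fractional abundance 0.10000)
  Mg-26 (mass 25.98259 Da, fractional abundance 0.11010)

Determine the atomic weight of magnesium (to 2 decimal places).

Weight each isotope mass by its fractional abundance: 0.78990 × 23.98504 + 0.10000 × 24.98584 + 0.11010 × 25.98259
= 18.945783 + 2.498584 + 2.860683 = 24.305050 Da

24.31 Da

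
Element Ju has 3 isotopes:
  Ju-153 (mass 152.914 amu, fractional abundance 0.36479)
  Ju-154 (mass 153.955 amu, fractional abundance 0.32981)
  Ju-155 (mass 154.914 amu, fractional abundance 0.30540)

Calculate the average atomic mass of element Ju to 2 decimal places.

153.87 amu

The abundance-weighted mean is 0.36479 × 152.914 + 0.32981 × 153.955 + 0.30540 × 154.914
= 55.7815 + 50.7759 + 47.3107 = 153.8681 amu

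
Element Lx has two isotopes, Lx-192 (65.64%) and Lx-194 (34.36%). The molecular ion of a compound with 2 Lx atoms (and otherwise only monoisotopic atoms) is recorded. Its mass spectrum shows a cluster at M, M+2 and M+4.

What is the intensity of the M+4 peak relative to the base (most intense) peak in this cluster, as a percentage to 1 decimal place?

26.2%

Term probabilities: M 0.4309, M+2 0.4511, M+4 0.1181. Base peak = M+2.
P(M+2) = C(2,1) × 0.6564^1 × 0.3436^1 = 2 × 0.6564 × 0.3436 = 0.451078 (base)
P(M+4) = C(2,2) × 0.6564^0 × 0.3436^2 = 1 × 1.0000 × 0.11806096 = 0.118061
Relative intensity = 0.118061 / 0.451078 × 100 = 26.2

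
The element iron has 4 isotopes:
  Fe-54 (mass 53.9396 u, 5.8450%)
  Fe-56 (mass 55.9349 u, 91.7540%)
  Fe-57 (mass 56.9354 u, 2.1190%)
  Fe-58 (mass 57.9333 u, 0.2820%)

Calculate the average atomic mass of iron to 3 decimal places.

Average mass = Σ (abundance × isotope mass) = 0.058450 × 53.9396 + 0.917540 × 55.9349 + 0.021190 × 56.9354 + 0.002820 × 57.9333
= 3.15277 + 51.32251 + 1.20646 + 0.16337 = 55.84511 u

55.845 u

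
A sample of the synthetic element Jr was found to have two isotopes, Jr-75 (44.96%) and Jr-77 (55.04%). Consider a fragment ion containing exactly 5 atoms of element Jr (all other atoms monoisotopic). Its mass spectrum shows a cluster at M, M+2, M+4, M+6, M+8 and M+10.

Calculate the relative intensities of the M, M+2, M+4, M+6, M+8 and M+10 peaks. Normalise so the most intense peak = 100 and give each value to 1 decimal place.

The 5 Jr atoms are independent, so intensities follow the terms of (0.4496 + 0.5504)^5.
P(M) = 0.4496^5 = 0.018371
P(M+2) = 5 × 0.4496^4 × 0.5504^1 = 0.112448
P(M+4) = 10 × 0.4496^3 × 0.5504^2 = 0.275319
P(M+6) = 10 × 0.4496^2 × 0.5504^3 = 0.337045
P(M+8) = 5 × 0.4496^1 × 0.5504^4 = 0.206305
P(M+10) = 0.5504^5 = 0.050512
The M+6 peak is largest (0.337045); scaling to 100 gives 5.5 : 33.4 : 81.7 : 100.0 : 61.2 : 15.0.

5.5 : 33.4 : 81.7 : 100.0 : 61.2 : 15.0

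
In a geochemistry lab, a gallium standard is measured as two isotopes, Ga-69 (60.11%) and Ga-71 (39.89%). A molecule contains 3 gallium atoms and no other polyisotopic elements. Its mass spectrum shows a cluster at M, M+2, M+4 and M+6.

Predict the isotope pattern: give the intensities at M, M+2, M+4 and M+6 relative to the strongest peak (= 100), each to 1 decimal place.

Each Ga atom is independently Ga-69 (p = 0.6011) or Ga-71 (q = 0.3989); the cluster is the binomial expansion (p + q)^3.
P(M) = 0.6011^3 = 0.217190
P(M+2) = 3 × 0.6011^2 × 0.3989^1 = 0.432393
P(M+4) = 3 × 0.6011^1 × 0.3989^2 = 0.286943
P(M+6) = 0.3989^3 = 0.063473
The M+2 peak is largest (0.432393); scaling to 100 gives 50.2 : 100.0 : 66.4 : 14.7.

50.2 : 100.0 : 66.4 : 14.7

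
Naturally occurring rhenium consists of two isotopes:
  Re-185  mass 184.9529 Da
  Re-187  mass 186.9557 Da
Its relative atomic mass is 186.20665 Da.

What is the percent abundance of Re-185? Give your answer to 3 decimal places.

37.400%

Writing the weighted mean with unknown fraction x of Re-185:
184.9529·x + 186.9557·(1 − x) = 186.20665
(184.9529 − 186.9557)·x = 186.20665 − 186.9557
x = -0.74905 / -2.0028 = 0.37400 → 37.400% Re-185, 62.600% Re-187.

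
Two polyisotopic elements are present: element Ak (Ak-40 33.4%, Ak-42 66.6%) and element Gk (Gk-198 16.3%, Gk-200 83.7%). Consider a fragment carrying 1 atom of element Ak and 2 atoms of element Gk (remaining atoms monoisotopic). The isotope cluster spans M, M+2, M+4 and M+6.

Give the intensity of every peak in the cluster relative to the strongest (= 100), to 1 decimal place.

1.9 : 23.3 : 89.1 : 100.0

Element Ak pattern (n=1): 0.3340 : 0.6660
Element Gk pattern (n=2): 0.026569 : 0.272862 : 0.700569
Convolve the two distributions (both contribute in 2-u steps):
  M: 0.3340×0.026569 = 0.008874
  M+2: 0.3340×0.272862 + 0.6660×0.026569 = 0.108831
  M+4: 0.3340×0.700569 + 0.6660×0.272862 = 0.415716
  M+6: 0.6660×0.700569 = 0.466579
Scale to base peak (0.466579) = 100: 1.9 : 23.3 : 89.1 : 100.0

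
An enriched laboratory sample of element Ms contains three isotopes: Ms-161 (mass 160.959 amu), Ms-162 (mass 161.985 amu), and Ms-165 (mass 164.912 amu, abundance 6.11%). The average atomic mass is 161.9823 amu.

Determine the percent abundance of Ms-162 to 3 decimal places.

76.196%

Let x and y be the fractions of Ms-161 and Ms-162. Then x + y = 1 − 0.0611 = 0.9389 and 160.959x + 161.985y = 161.9823 − 0.0611×164.912 = 151.9061768.
Substituting: 160.959x + 161.985(0.9389 − x) = 151.9061768
(160.959 − 161.985)x = -0.1815397  ⇒  x = 0.17694, y = 0.76196
Ms-161: 17.694%, Ms-162: 76.196%.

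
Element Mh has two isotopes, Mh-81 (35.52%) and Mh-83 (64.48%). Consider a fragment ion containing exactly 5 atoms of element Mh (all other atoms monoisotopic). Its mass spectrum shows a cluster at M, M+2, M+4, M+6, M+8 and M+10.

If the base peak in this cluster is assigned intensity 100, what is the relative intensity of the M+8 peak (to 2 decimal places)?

Binomial terms of (0.3552 + 0.6448)^5: M 0.0057, M+2 0.0513, M+4 0.1863, M+6 0.3382, M+8 0.3070, M+10 0.1115 → M+6 is the base peak.
P(M+6) = C(5,3) × 0.3552^2 × 0.6448^3 = 10 × 0.12616704 × 0.26808659 = 0.338237 (base)
P(M+8) = C(5,4) × 0.3552^1 × 0.6448^4 = 5 × 0.3552 × 0.17286223 = 0.307003
Relative intensity = 0.307003 / 0.338237 × 100 = 90.77

90.77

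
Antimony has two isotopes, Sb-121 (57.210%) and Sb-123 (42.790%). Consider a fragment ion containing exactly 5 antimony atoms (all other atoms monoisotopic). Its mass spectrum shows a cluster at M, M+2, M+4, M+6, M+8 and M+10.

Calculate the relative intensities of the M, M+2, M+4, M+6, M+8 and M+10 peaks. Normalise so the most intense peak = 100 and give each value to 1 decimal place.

The 5 Sb atoms are independent, so intensities follow the terms of (0.57210 + 0.42790)^5.
P(M) = 0.57210^5 = 0.061286
P(M+2) = 5 × 0.57210^4 × 0.42790^1 = 0.229192
P(M+4) = 10 × 0.57210^3 × 0.42790^2 = 0.342847
P(M+6) = 10 × 0.57210^2 × 0.42790^3 = 0.256431
P(M+8) = 5 × 0.57210^1 × 0.42790^4 = 0.095898
P(M+10) = 0.42790^5 = 0.014345
The M+4 peak is largest (0.342847); scaling to 100 gives 17.9 : 66.8 : 100.0 : 74.8 : 28.0 : 4.2.

17.9 : 66.8 : 100.0 : 74.8 : 28.0 : 4.2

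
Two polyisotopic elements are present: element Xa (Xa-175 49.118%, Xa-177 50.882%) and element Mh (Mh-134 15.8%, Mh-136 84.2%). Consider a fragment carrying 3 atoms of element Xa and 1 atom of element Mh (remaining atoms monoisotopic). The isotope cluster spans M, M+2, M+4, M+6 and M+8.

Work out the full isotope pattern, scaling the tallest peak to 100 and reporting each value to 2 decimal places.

Element Xa pattern (n=3): 0.118501 : 0.36827037 : 0.38149625 : 0.13173237
Element Mh pattern (n=1): 0.1580 : 0.8420
Convolve the two distributions (both contribute in 2-u steps):
  M: 0.118501×0.1580 = 0.018723
  M+2: 0.118501×0.8420 + 0.36827037×0.1580 = 0.157965
  M+4: 0.36827037×0.8420 + 0.38149625×0.1580 = 0.370360
  M+6: 0.38149625×0.8420 + 0.13173237×0.1580 = 0.342034
  M+8: 0.13173237×0.8420 = 0.110919
Scale to base peak (0.370360) = 100: 5.06 : 42.65 : 100.00 : 92.35 : 29.95

5.06 : 42.65 : 100.00 : 92.35 : 29.95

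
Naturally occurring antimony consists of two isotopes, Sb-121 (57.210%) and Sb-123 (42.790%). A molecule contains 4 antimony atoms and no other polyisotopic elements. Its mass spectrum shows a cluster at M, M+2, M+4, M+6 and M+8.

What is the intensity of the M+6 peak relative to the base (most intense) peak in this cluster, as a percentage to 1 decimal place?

(0.57210 + 0.42790)^4 gives M 0.1071, M+2 0.3205, M+4 0.3596, M+6 0.1793, M+8 0.0335; the largest is M+4.
P(M+4) = C(4,2) × 0.57210^2 × 0.42790^2 = 6 × 0.32729841 × 0.18309841 = 0.359567 (base)
P(M+6) = C(4,3) × 0.57210^1 × 0.42790^3 = 4 × 0.5721 × 0.07834781 = 0.179291
Relative intensity = 0.179291 / 0.359567 × 100 = 49.9

49.9%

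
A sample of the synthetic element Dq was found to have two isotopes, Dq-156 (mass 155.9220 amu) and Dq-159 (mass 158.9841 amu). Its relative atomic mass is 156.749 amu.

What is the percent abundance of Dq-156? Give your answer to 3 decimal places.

With x = fraction of Dq-156 (so Dq-159 is 1 − x):
155.9220·x + 158.9841·(1 − x) = 156.749
(155.9220 − 158.9841)·x = 156.749 − 158.9841
x = -2.2351 / -3.0621 = 0.72992 → 72.992% Dq-156, 27.008% Dq-159.

72.992%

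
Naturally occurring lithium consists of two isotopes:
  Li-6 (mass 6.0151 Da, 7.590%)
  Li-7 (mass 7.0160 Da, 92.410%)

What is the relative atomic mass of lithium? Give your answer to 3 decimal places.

6.940 Da

Weight each isotope mass by its fractional abundance: 0.07590 × 6.0151 + 0.92410 × 7.0160
= 0.45655 + 6.48349 = 6.94004 Da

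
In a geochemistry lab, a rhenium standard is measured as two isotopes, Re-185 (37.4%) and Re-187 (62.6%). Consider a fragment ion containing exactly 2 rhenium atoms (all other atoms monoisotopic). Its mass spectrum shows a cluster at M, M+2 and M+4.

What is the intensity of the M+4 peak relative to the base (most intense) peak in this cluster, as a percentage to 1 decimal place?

83.7%

Binomial terms of (0.374 + 0.626)^2: M 0.1399, M+2 0.4682, M+4 0.3919 → M+2 is the base peak.
P(M+2) = C(2,1) × 0.374^1 × 0.626^1 = 2 × 0.3740 × 0.6260 = 0.468248 (base)
P(M+4) = C(2,2) × 0.374^0 × 0.626^2 = 1 × 1.0000 × 0.391876 = 0.391876
Relative intensity = 0.391876 / 0.468248 × 100 = 83.7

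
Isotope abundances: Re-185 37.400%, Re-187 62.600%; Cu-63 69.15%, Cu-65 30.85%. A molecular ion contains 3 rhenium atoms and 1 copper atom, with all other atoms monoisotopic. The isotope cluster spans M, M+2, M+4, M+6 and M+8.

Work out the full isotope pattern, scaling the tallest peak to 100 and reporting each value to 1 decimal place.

Rhenium pattern (n=3): 0.05231362 : 0.26268713 : 0.43968487 : 0.24531438
Copper pattern (n=1): 0.6915 : 0.3085
Convolve the two distributions (both contribute in 2-u steps):
  M: 0.05231362×0.6915 = 0.036175
  M+2: 0.05231362×0.3085 + 0.26268713×0.6915 = 0.197787
  M+4: 0.26268713×0.3085 + 0.43968487×0.6915 = 0.385081
  M+6: 0.43968487×0.3085 + 0.24531438×0.6915 = 0.305278
  M+8: 0.24531438×0.3085 = 0.075679
Scale to base peak (0.385081) = 100: 9.4 : 51.4 : 100.0 : 79.3 : 19.7

9.4 : 51.4 : 100.0 : 79.3 : 19.7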